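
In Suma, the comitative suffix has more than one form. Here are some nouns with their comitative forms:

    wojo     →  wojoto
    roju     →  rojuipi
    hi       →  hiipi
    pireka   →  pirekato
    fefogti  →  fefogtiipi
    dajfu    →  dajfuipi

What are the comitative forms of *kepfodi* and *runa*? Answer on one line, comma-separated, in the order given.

kepfodiipi, runato

The suffix is conditioned by the last vowel: -ipi when the last vowel of the stem is a high vowel (*roju*, *hi*, *fefogti*, *dajfu*); -to when the last vowel of the stem is a non-high vowel (*wojo*, *pireka*).
The last vowel of *kepfodi* is /i/, which is a high vowel, so the suffix is -ipi, giving *kepfodiipi*.
Since the last vowel of *runa* is /a/ (a non-high vowel), it takes -to, giving *runato*.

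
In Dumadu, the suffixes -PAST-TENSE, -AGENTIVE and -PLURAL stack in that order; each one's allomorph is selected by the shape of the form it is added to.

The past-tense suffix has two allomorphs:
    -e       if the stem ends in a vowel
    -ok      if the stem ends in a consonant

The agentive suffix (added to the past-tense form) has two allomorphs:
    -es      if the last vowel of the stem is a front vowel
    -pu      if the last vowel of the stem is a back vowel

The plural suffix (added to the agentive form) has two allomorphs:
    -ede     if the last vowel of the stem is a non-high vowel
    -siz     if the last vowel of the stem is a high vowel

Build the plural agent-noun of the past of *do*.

doeesede

Since the final sound of *do* is /o/ (a vowel), it takes -e, giving *doe*.
The last vowel of the past-tense form *doe* is /e/, which is a front vowel, so the agentive suffix is -es, giving *doees*.
The agentive form *doees*: last vowel = /e/, a non-high vowel → -ede → *doeesede*.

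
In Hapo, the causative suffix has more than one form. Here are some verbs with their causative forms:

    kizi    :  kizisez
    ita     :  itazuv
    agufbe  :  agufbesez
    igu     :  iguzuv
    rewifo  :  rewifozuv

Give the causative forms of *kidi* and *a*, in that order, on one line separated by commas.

kidisez, azuv

The pattern is front/back vowel harmony: -sez when the last vowel of the stem is a front vowel (*kizi*, *agufbe*); -zuv when the last vowel of the stem is a back vowel (*ita*, *igu*, *rewifo*).
Since the last vowel of *kidi* is /i/ (a front vowel), it takes -sez, giving *kidisez*.
*a* — last vowel /a/ (a back vowel) → -zuv → *azuv*.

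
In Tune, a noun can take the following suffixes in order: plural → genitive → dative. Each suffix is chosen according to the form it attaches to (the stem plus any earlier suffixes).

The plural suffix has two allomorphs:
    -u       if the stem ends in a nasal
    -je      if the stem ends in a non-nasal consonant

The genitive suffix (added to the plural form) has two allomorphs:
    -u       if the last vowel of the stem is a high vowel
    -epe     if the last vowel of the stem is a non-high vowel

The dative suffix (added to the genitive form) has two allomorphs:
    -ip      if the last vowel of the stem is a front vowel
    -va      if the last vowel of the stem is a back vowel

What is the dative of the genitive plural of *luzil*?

luziljeepeip

Since the final consonant of *luzil* is /l/ (non-nasal), it takes -je, giving *luzilje*.
Since the last vowel of the plural form *luzilje* is /e/ (a non-high vowel), it takes -epe, giving *luziljeepe*.
The genitive form *luziljeepe* — last vowel /e/ (a front vowel) → -ip → *luziljeepeip*.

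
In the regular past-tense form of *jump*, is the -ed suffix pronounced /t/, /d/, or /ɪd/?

/t/

The stem *jump* ends in a voiceless consonant other than /t/.
The -ed suffix is realized as /ɪd/ after /t, d/; as /t/ after other voiceless consonants; and as /d/ after other voiced sounds.
So -ed on *jump* is pronounced /t/.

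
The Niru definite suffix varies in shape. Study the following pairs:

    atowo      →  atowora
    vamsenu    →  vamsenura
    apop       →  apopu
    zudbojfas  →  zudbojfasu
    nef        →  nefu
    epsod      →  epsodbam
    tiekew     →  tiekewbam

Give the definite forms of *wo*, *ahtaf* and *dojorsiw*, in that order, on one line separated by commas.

wora, ahtafu, dojorsiwbam

Looking at the final sound of each stem: -u when the stem ends in a voiceless consonant (*apop*, *zudbojfas*, *nef*); -bam when the stem ends in a voiced consonant (*epsod*, *tiekew*); -ra when the stem ends in a vowel (*atowo*, *vamsenu*).
*wo* — final sound /o/ (a vowel) → -ra → *wora*.
The final sound of *ahtaf* is /f/, which is a voiceless consonant, so the suffix is -u, giving *ahtafu*.
The final sound of *dojorsiw* is /w/, which is a voiced consonant, so the suffix is -bam, giving *dojorsiwbam*.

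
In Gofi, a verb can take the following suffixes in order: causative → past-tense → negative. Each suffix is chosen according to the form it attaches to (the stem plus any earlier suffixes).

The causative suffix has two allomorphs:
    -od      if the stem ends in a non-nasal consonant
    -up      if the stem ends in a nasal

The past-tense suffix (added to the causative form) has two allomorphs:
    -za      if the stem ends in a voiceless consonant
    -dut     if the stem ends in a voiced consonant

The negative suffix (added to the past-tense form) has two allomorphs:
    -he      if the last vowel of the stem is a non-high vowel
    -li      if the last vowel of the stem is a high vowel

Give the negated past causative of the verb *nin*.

ninupzahe

The final consonant of *nin* is /n/, which is a nasal, so the causative suffix is -up, giving *ninup*.
The causative form *ninup* — final consonant /p/ (voiceless) → -za → *ninupza*.
The last vowel of the past-tense form *ninupza* is /a/, which is a non-high vowel, so the negative suffix is -he, giving *ninupzahe*.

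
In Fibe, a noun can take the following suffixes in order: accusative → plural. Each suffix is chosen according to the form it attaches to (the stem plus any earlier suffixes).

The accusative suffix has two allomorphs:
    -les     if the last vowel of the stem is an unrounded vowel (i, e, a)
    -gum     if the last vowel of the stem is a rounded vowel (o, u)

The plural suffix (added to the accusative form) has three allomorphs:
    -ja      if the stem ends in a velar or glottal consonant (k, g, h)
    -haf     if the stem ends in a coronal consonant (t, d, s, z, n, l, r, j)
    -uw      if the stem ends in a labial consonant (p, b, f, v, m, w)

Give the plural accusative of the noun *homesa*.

*homesa*: last vowel = /a/, an unrounded vowel → -les → *homesales*.
The accusative form *homesales*: final consonant = /s/, coronal → -haf → *homesaleshaf*.

homesaleshaf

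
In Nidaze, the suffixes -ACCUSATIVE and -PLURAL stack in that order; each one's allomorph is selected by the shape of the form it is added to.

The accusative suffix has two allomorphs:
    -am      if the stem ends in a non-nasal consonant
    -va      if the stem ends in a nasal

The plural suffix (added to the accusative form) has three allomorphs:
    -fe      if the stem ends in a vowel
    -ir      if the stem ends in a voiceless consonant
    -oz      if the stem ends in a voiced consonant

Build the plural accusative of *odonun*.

Since the final consonant of *odonun* is /n/ (a nasal), it takes -va, giving *odonunva*.
The accusative form *odonunva*: final sound = /a/, a vowel → -fe → *odonunvafe*.

odonunvafe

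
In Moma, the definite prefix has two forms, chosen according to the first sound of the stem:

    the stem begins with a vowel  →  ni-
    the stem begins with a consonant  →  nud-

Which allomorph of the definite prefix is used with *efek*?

ni-

Since the first sound of *efek* is /e/ (a vowel), it takes ni-.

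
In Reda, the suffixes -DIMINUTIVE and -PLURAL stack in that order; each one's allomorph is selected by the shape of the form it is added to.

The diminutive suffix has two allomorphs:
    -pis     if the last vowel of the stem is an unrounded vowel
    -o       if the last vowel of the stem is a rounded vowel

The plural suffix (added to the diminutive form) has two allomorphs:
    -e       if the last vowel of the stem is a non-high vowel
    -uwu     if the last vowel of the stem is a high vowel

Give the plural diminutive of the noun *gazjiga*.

gazjigapisuwu

Since the last vowel of *gazjiga* is /a/ (an unrounded vowel), it takes -pis, giving *gazjigapis*.
The diminutive form *gazjigapis*: last vowel = /i/, a high vowel → -uwu → *gazjigapisuwu*.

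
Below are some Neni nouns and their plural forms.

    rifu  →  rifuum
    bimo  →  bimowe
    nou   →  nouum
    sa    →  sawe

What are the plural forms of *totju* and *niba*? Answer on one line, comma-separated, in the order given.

The alternation tracks the last vowel of the stem — -um when the last vowel of the stem is a high vowel (*rifu*, *nou*); -we when the last vowel of the stem is a non-high vowel (*bimo*, *sa*).
Since the last vowel of *totju* is /u/ (a high vowel), it takes -um, giving *totjuum*.
Since the last vowel of *niba* is /a/ (a non-high vowel), it takes -we, giving *nibawe*.

totjuum, nibawe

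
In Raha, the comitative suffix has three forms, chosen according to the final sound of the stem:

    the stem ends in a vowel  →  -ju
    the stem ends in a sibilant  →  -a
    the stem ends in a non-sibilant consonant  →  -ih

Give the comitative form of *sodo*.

sodoju

*sodo*: final sound = /o/, a vowel → -ju → *sodoju*.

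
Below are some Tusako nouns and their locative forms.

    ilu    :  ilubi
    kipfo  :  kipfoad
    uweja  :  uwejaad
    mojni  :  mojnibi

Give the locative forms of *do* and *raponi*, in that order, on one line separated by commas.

The suffix is conditioned by the last vowel: -bi when the last vowel of the stem is a high vowel (*ilu*, *mojni*); -ad when the last vowel of the stem is a non-high vowel (*kipfo*, *uweja*).
Since the last vowel of *do* is /o/ (a non-high vowel), it takes -ad, giving *doad*.
Since the last vowel of *raponi* is /i/ (a high vowel), it takes -bi, giving *raponibi*.

doad, raponibi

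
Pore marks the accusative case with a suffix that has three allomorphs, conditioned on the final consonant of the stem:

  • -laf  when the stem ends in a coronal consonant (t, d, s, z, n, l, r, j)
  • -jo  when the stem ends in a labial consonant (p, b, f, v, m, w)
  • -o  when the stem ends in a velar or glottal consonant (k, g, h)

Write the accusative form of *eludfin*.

*eludfin* — final consonant /n/ (coronal) → -laf → *eludfinlaf*.

eludfinlaf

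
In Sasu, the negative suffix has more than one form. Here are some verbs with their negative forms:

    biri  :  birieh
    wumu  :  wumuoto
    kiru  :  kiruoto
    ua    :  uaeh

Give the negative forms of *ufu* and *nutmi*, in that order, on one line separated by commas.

The suffix is conditioned by the last vowel: -oto when the last vowel of the stem is a rounded vowel (*wumu*, *kiru*); -eh when the last vowel of the stem is an unrounded vowel (*biri*, *ua*).
Since the last vowel of *ufu* is /u/ (a rounded vowel), it takes -oto, giving *ufuoto*.
The last vowel of *nutmi* is /i/, which is an unrounded vowel, so the suffix is -eh, giving *nutmieh*.

ufuoto, nutmieh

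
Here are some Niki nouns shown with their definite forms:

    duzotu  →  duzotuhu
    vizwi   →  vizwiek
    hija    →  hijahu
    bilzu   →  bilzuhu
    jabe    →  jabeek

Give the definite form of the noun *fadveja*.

fadvejahu

The pattern is front/back vowel harmony: -ek when the last vowel of the stem is a front vowel (*vizwi*, *jabe*); -hu when the last vowel of the stem is a back vowel (*duzotu*, *hija*, *bilzu*).
Since the last vowel of *fadveja* is /a/ (a back vowel), it takes -hu, giving *fadvejahu*.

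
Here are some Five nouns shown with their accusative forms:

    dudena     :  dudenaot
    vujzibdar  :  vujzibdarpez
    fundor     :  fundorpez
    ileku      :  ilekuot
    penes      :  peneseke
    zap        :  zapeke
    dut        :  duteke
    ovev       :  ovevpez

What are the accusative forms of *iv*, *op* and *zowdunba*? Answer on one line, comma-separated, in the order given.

The pattern is voicing of the final sound: -eke when the stem ends in a voiceless consonant (*penes*, *zap*, *dut*); -pez when the stem ends in a voiced consonant (*vujzibdar*, *fundor*, *ovev*); -ot when the stem ends in a vowel (*dudena*, *ileku*).
*iv*: final sound = /v/, a voiced consonant → -pez → *ivpez*.
The final sound of *op* is /p/, which is a voiceless consonant, so the suffix is -eke, giving *opeke*.
*zowdunba*: final sound = /a/, a vowel → -ot → *zowdunbaot*.

ivpez, opeke, zowdunbaot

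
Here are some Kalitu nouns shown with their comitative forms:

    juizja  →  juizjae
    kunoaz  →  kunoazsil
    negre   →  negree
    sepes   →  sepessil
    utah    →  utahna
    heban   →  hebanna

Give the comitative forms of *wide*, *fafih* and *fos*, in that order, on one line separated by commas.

The suffix is conditioned by the final sound: -sil when the stem ends in a sibilant (*kunoaz*, *sepes*); -na when the stem ends in a non-sibilant consonant (*utah*, *heban*); -e when the stem ends in a vowel (*juizja*, *negre*).
*wide*: final sound = /e/, a vowel → -e → *widee*.
Since the final sound of *fafih* is /h/ (a non-sibilant consonant), it takes -na, giving *fafihna*.
Since the final sound of *fos* is /s/ (a sibilant), it takes -sil, giving *fossil*.

widee, fafihna, fossil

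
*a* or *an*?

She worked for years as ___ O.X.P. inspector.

an

The indefinite article is chosen by the initial *sound* of the following word, not its spelling.
The initialism *O.X.P.* is read letter by letter; the first letter, O, is pronounced /oʊ/, which begins with a vowel sound.
So the article is *an*: She worked for years as an O.X.P. inspector.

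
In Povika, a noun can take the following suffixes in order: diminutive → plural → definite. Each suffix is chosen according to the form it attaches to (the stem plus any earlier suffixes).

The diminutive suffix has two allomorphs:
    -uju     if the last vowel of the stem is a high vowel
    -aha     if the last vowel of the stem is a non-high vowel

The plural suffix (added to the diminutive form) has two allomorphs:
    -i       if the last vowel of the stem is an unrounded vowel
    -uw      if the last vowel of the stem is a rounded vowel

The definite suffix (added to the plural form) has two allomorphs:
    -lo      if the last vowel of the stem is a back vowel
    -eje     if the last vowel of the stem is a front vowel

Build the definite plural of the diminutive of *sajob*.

Since the last vowel of *sajob* is /o/ (a non-high vowel), it takes -aha, giving *sajobaha*.
The last vowel of the diminutive form *sajobaha* is /a/, which is an unrounded vowel, so the plural suffix is -i, giving *sajobahai*.
The last vowel of the plural form *sajobahai* is /i/, which is a front vowel, so the definite suffix is -eje, giving *sajobahaieje*.

sajobahaieje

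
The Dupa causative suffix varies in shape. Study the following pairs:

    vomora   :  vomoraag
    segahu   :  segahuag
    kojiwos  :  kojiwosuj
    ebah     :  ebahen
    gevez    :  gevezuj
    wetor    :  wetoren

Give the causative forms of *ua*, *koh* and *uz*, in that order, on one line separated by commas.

uaag, kohen, uzuj

The suffix is conditioned by the final sound: -uj when the stem ends in a sibilant (*kojiwos*, *gevez*); -en when the stem ends in a non-sibilant consonant (*ebah*, *wetor*); -ag when the stem ends in a vowel (*vomora*, *segahu*).
Since the final sound of *ua* is /a/ (a vowel), it takes -ag, giving *uaag*.
*koh*: final sound = /h/, a non-sibilant consonant → -en → *kohen*.
*uz*: final sound = /z/, a sibilant → -uj → *uzuj*.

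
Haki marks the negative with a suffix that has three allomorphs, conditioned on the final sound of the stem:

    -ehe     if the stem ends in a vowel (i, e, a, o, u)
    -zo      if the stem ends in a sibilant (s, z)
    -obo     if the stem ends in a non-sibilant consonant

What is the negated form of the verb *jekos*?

Since the final sound of *jekos* is /s/ (a sibilant), it takes -zo, giving *jekoszo*.

jekoszo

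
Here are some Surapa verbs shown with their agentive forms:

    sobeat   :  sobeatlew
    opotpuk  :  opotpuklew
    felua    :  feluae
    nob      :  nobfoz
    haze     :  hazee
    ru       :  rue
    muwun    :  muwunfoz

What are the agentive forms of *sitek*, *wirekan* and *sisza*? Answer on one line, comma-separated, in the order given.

siteklew, wirekanfoz, siszae

The pattern is voicing of the final sound: -lew when the stem ends in a voiceless consonant (*sobeat*, *opotpuk*); -foz when the stem ends in a voiced consonant (*nob*, *muwun*); -e when the stem ends in a vowel (*felua*, *haze*, *ru*).
Since the final sound of *sitek* is /k/ (a voiceless consonant), it takes -lew, giving *siteklew*.
*wirekan* — final sound /n/ (a voiced consonant) → -foz → *wirekanfoz*.
Since the final sound of *sisza* is /a/ (a vowel), it takes -e, giving *siszae*.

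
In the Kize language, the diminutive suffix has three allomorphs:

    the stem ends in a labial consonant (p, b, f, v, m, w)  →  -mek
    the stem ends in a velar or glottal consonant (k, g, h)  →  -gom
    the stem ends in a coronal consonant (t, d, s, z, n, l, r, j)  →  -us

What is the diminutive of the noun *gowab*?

The final consonant of *gowab* is /b/, which is labial, so the suffix is -mek, giving *gowabmek*.

gowabmek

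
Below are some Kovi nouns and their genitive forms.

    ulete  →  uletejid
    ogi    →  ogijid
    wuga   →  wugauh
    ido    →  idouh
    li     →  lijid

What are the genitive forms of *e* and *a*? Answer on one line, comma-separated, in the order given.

ejid, auh

Looking at the last vowel of each stem: -jid when the last vowel of the stem is a front vowel (*ulete*, *ogi*, *li*); -uh when the last vowel of the stem is a back vowel (*wuga*, *ido*).
Since the last vowel of *e* is /e/ (a front vowel), it takes -jid, giving *ejid*.
The last vowel of *a* is /a/, which is a back vowel, so the suffix is -uh, giving *auh*.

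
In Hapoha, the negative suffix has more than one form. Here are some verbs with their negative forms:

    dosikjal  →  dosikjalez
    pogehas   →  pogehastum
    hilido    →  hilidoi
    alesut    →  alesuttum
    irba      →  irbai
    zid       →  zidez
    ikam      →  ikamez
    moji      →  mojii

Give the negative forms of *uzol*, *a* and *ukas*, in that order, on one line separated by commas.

Looking at the final sound of each stem: -tum when the stem ends in a voiceless consonant (*pogehas*, *alesut*); -ez when the stem ends in a voiced consonant (*dosikjal*, *zid*, *ikam*); -i when the stem ends in a vowel (*hilido*, *irba*, *moji*).
*uzol* — final sound /l/ (a voiced consonant) → -ez → *uzolez*.
Since the final sound of *a* is /a/ (a vowel), it takes -i, giving *ai*.
*ukas*: final sound = /s/, a voiceless consonant → -tum → *ukastum*.

uzolez, ai, ukastum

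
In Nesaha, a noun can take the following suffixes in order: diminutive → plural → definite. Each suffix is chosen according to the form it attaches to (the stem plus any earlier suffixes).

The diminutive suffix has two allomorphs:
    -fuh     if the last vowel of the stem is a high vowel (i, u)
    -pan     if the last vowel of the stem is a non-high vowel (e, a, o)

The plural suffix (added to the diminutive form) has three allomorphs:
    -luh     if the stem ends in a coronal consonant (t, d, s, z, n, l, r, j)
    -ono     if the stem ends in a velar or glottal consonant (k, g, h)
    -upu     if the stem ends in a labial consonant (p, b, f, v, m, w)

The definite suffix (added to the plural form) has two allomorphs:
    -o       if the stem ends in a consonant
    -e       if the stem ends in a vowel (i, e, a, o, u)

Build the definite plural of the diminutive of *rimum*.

*rimum* — last vowel /u/ (a high vowel) → -fuh → *rimumfuh*.
Since the final consonant of the diminutive form *rimumfuh* is /h/ (velar/glottal), it takes -ono, giving *rimumfuhono*.
Since the final sound of the plural form *rimumfuhono* is /o/ (a vowel), it takes -e, giving *rimumfuhonoe*.

rimumfuhonoe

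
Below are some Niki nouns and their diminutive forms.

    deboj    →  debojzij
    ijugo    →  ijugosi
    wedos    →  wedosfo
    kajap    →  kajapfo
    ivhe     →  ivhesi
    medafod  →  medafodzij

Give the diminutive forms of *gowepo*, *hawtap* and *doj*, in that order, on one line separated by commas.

The alternation tracks the final sound of the stem — -fo when the stem ends in a voiceless consonant (*wedos*, *kajap*); -zij when the stem ends in a voiced consonant (*deboj*, *medafod*); -si when the stem ends in a vowel (*ijugo*, *ivhe*).
*gowepo* — final sound /o/ (a vowel) → -si → *goweposi*.
*hawtap*: final sound = /p/, a voiceless consonant → -fo → *hawtapfo*.
*doj*: final sound = /j/, a voiced consonant → -zij → *dojzij*.

goweposi, hawtapfo, dojzij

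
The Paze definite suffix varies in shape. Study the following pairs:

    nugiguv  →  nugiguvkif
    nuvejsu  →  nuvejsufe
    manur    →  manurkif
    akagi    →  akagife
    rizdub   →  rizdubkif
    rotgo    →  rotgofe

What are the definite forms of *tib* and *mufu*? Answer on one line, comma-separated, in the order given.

The pattern is consonant vs. vowel: -kif when the stem ends in a consonant (*nugiguv*, *manur*, *rizdub*); -fe when the stem ends in a vowel (*nuvejsu*, *akagi*, *rotgo*).
Since the final sound of *tib* is /b/ (a consonant), it takes -kif, giving *tibkif*.
*mufu*: final sound = /u/, a vowel → -fe → *mufufe*.

tibkif, mufufe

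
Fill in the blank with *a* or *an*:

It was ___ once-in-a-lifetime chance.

a

The indefinite article is chosen by the initial *sound* of the following word, not its spelling.
*once-in-a-lifetime* begins with the sound /wʌ/ (*once* pronounced with initial /w/) — a consonant sound.
So the article is *a*: It was a once-in-a-lifetime chance.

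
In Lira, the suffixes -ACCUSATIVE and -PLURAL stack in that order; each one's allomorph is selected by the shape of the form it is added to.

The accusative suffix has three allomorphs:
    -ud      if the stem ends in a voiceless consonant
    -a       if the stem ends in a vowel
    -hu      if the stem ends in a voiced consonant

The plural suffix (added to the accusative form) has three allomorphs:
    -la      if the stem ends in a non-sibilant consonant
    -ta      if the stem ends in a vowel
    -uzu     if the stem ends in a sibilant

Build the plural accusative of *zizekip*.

zizekipudla

Since the final sound of *zizekip* is /p/ (a voiceless consonant), it takes -ud, giving *zizekipud*.
The accusative form *zizekipud*: final sound = /d/, a non-sibilant consonant → -la → *zizekipudla*.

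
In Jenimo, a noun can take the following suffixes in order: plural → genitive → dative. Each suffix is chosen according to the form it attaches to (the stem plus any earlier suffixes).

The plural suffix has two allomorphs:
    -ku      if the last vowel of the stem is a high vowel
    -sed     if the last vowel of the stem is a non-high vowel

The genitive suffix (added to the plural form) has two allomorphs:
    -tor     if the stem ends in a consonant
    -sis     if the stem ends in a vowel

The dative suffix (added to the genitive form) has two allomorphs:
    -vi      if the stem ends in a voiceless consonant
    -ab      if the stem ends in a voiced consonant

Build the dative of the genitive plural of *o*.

*o* — last vowel /o/ (a non-high vowel) → -sed → *osed*.
The final sound of the plural form *osed* is /d/, which is a consonant, so the genitive suffix is -tor, giving *osedtor*.
The genitive form *osedtor* — final consonant /r/ (voiced) → -ab → *osedtorab*.

osedtorab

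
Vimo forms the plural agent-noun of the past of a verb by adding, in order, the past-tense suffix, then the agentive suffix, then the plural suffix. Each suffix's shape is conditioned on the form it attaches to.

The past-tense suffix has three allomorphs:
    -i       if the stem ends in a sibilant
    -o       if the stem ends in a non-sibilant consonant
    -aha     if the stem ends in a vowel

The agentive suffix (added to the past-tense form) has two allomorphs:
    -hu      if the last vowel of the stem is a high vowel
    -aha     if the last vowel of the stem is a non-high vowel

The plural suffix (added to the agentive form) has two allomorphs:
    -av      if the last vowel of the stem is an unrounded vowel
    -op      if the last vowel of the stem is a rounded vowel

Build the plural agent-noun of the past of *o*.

*o*: final sound = /o/, a vowel → -aha → *oaha*.
The last vowel of the past-tense form *oaha* is /a/, which is a non-high vowel, so the agentive suffix is -aha, giving *oahaaha*.
The agentive form *oahaaha*: last vowel = /a/, an unrounded vowel → -av → *oahaahaav*.

oahaahaav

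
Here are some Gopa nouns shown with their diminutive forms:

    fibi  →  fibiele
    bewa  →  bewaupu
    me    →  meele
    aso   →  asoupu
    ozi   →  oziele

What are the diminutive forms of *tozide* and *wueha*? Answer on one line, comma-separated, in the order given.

The pattern is front/back vowel harmony: -ele when the last vowel of the stem is a front vowel (*fibi*, *me*, *ozi*); -upu when the last vowel of the stem is a back vowel (*bewa*, *aso*).
The last vowel of *tozide* is /e/, which is a front vowel, so the suffix is -ele, giving *tozideele*.
Since the last vowel of *wueha* is /a/ (a back vowel), it takes -upu, giving *wuehaupu*.

tozideele, wuehaupu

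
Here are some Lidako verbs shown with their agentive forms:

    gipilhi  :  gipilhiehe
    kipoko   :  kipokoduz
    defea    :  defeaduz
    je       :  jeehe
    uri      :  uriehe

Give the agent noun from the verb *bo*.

boduz

The suffix is conditioned by the last vowel: -ehe when the last vowel of the stem is a front vowel (*gipilhi*, *je*, *uri*); -duz when the last vowel of the stem is a back vowel (*kipoko*, *defea*).
*bo*: last vowel = /o/, a back vowel → -duz → *boduz*.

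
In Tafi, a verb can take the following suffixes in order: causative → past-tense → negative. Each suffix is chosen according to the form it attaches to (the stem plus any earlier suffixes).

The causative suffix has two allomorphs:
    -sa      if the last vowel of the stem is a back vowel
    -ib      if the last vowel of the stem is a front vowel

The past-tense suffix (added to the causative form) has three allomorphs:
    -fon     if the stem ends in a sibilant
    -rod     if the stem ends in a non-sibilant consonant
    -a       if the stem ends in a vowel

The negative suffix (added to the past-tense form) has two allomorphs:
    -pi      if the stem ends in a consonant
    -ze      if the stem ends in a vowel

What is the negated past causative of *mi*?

Since the last vowel of *mi* is /i/ (a front vowel), it takes -ib, giving *miib*.
The causative form *miib* — final sound /b/ (a non-sibilant consonant) → -rod → *miibrod*.
The final sound of the past-tense form *miibrod* is /d/, which is a consonant, so the negative suffix is -pi, giving *miibrodpi*.

miibrodpi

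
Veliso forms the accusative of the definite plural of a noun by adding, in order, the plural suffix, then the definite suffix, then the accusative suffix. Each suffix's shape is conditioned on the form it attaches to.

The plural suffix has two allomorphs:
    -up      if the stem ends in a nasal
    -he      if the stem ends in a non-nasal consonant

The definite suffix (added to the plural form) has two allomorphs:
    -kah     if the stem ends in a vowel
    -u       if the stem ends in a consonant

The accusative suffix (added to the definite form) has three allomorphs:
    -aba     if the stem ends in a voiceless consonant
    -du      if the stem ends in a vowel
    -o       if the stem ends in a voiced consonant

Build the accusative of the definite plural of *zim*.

The final consonant of *zim* is /m/, which is a nasal, so the plural suffix is -up, giving *zimup*.
The plural form *zimup* — final sound /p/ (a consonant) → -u → *zimupu*.
The definite form *zimupu* — final sound /u/ (a vowel) → -du → *zimupudu*.

zimupudu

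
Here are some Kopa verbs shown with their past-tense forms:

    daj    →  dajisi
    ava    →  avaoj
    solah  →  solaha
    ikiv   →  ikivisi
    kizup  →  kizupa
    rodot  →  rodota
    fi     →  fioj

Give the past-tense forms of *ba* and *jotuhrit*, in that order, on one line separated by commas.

The pattern is voicing of the final sound: -a when the stem ends in a voiceless consonant (*solah*, *kizup*, *rodot*); -isi when the stem ends in a voiced consonant (*daj*, *ikiv*); -oj when the stem ends in a vowel (*ava*, *fi*).
The final sound of *ba* is /a/, which is a vowel, so the suffix is -oj, giving *baoj*.
*jotuhrit*: final sound = /t/, a voiceless consonant → -a → *jotuhrita*.

baoj, jotuhrita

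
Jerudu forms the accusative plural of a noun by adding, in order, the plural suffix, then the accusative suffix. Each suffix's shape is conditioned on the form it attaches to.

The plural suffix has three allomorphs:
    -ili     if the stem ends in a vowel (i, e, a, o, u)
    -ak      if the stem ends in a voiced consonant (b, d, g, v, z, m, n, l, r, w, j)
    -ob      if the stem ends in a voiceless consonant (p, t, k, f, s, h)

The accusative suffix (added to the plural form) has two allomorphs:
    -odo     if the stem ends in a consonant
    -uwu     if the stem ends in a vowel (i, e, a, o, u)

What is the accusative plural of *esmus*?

Since the final sound of *esmus* is /s/ (a voiceless consonant), it takes -ob, giving *esmusob*.
Since the final sound of the plural form *esmusob* is /b/ (a consonant), it takes -odo, giving *esmusobodo*.

esmusobodo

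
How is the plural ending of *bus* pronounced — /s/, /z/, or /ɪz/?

/ɪz/

The stem *bus* ends in a sibilant (/s, z, ʃ, ʒ, tʃ, dʒ/).
The plural suffix surfaces as /ɪz/ after sibilants, /s/ after other voiceless consonants, and /z/ after other voiced sounds.
So the plural -s on *bus* is pronounced /ɪz/.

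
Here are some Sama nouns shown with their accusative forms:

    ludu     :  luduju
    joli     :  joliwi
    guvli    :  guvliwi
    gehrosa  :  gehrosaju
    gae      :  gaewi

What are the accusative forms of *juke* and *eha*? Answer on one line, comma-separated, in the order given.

jukewi, ehaju

The pattern is front/back vowel harmony: -wi when the last vowel of the stem is a front vowel (*joli*, *guvli*, *gae*); -ju when the last vowel of the stem is a back vowel (*ludu*, *gehrosa*).
*juke*: last vowel = /e/, a front vowel → -wi → *jukewi*.
*eha*: last vowel = /a/, a back vowel → -ju → *ehaju*.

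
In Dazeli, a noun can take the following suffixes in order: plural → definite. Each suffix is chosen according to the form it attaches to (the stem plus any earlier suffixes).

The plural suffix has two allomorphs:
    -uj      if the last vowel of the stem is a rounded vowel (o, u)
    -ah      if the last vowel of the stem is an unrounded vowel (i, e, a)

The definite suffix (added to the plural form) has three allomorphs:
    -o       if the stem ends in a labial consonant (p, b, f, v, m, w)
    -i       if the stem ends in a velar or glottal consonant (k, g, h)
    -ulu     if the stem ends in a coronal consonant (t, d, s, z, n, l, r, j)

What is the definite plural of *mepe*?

The last vowel of *mepe* is /e/, which is an unrounded vowel, so the plural suffix is -ah, giving *mepeah*.
The final consonant of the plural form *mepeah* is /h/, which is velar/glottal, so the definite suffix is -i, giving *mepeahi*.

mepeahi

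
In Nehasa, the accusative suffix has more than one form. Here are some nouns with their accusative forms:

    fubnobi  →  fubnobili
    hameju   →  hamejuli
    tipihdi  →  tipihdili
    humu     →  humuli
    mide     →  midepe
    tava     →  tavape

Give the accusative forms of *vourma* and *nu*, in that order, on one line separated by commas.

vourmape, nuli

Looking at the last vowel of each stem: -li when the last vowel of the stem is a high vowel (*fubnobi*, *hameju*, *tipihdi*, *humu*); -pe when the last vowel of the stem is a non-high vowel (*mide*, *tava*).
Since the last vowel of *vourma* is /a/ (a non-high vowel), it takes -pe, giving *vourmape*.
Since the last vowel of *nu* is /u/ (a high vowel), it takes -li, giving *nuli*.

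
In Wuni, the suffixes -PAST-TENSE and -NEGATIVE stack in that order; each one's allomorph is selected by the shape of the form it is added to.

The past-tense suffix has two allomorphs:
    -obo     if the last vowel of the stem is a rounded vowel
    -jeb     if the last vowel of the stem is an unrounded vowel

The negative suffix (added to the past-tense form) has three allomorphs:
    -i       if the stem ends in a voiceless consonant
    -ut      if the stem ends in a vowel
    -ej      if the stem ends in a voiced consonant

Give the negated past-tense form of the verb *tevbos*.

The last vowel of *tevbos* is /o/, which is a rounded vowel, so the past-tense suffix is -obo, giving *tevbosobo*.
The past-tense form *tevbosobo* — final sound /o/ (a vowel) → -ut → *tevbosobout*.

tevbosobout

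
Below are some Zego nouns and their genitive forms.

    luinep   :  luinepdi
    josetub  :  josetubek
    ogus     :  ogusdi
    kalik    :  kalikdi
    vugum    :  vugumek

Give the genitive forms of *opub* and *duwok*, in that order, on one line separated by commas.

The alternation tracks the final consonant of the stem — -di when the stem ends in a voiceless consonant (*luinep*, *ogus*, *kalik*); -ek when the stem ends in a voiced consonant (*josetub*, *vugum*).
Since the final consonant of *opub* is /b/ (voiced), it takes -ek, giving *opubek*.
*duwok* — final consonant /k/ (voiceless) → -di → *duwokdi*.

opubek, duwokdi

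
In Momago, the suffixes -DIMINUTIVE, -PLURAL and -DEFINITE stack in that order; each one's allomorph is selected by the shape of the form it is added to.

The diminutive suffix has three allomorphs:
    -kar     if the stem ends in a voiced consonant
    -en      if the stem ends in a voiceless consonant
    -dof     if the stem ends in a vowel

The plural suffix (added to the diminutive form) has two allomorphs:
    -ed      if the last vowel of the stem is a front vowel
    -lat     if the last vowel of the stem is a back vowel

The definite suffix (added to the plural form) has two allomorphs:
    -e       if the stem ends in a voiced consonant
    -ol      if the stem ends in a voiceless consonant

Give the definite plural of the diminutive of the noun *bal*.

*bal* — final sound /l/ (a voiced consonant) → -kar → *balkar*.
Since the last vowel of the diminutive form *balkar* is /a/ (a back vowel), it takes -lat, giving *balkarlat*.
The final consonant of the plural form *balkarlat* is /t/, which is voiceless, so the definite suffix is -ol, giving *balkarlatol*.

balkarlatol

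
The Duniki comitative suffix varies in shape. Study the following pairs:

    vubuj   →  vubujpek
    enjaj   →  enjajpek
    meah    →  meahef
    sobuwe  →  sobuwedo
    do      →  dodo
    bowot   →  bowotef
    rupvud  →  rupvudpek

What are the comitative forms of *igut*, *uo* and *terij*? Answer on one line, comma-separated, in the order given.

The alternation tracks the final sound of the stem — -ef when the stem ends in a voiceless consonant (*meah*, *bowot*); -pek when the stem ends in a voiced consonant (*vubuj*, *enjaj*, *rupvud*); -do when the stem ends in a vowel (*sobuwe*, *do*).
*igut*: final sound = /t/, a voiceless consonant → -ef → *igutef*.
The final sound of *uo* is /o/, which is a vowel, so the suffix is -do, giving *uodo*.
*terij* — final sound /j/ (a voiced consonant) → -pek → *terijpek*.

igutef, uodo, terijpek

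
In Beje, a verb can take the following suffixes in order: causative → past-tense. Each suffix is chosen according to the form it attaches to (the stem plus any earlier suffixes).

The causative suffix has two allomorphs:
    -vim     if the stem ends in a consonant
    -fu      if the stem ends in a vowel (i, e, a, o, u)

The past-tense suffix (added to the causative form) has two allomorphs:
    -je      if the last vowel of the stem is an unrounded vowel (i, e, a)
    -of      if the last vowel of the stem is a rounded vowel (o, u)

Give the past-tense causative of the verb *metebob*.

metebobvimje

The final sound of *metebob* is /b/, which is a consonant, so the causative suffix is -vim, giving *metebobvim*.
Since the last vowel of the causative form *metebobvim* is /i/ (an unrounded vowel), it takes -je, giving *metebobvimje*.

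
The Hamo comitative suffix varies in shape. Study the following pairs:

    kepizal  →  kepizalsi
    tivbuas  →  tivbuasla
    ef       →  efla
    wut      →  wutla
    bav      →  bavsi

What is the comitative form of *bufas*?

The pattern is voicing of the final consonant: -la when the stem ends in a voiceless consonant (*tivbuas*, *ef*, *wut*); -si when the stem ends in a voiced consonant (*kepizal*, *bav*).
*bufas*: final consonant = /s/, voiceless → -la → *bufasla*.

bufasla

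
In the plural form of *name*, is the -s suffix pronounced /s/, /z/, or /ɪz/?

/z/

The stem *name* ends in a voiced non-sibilant sound.
The plural suffix surfaces as /ɪz/ after sibilants, /s/ after other voiceless consonants, and /z/ after other voiced sounds.
So the plural -s on *name* is pronounced /z/.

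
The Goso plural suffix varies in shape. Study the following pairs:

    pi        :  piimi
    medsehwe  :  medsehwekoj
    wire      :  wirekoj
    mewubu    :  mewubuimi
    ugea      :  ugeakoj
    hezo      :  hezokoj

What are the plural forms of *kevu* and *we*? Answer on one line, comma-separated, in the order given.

Looking at the last vowel of each stem: -imi when the last vowel of the stem is a high vowel (*pi*, *mewubu*); -koj when the last vowel of the stem is a non-high vowel (*medsehwe*, *wire*, *ugea*, *hezo*).
Since the last vowel of *kevu* is /u/ (a high vowel), it takes -imi, giving *kevuimi*.
Since the last vowel of *we* is /e/ (a non-high vowel), it takes -koj, giving *wekoj*.

kevuimi, wekoj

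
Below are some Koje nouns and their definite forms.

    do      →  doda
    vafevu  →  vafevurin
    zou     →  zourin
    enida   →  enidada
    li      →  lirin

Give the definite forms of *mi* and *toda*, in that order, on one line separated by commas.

mirin, todada

The pattern is height harmony: -rin when the last vowel of the stem is a high vowel (*vafevu*, *zou*, *li*); -da when the last vowel of the stem is a non-high vowel (*do*, *enida*).
The last vowel of *mi* is /i/, which is a high vowel, so the suffix is -rin, giving *mirin*.
*toda* — last vowel /a/ (a non-high vowel) → -da → *todada*.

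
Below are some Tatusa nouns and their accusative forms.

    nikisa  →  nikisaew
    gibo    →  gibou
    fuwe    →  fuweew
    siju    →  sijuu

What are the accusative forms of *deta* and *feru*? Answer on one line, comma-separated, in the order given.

detaew, feruu

The alternation tracks the last vowel of the stem — -u when the last vowel of the stem is a rounded vowel (*gibo*, *siju*); -ew when the last vowel of the stem is an unrounded vowel (*nikisa*, *fuwe*).
*deta*: last vowel = /a/, an unrounded vowel → -ew → *detaew*.
The last vowel of *feru* is /u/, which is a rounded vowel, so the suffix is -u, giving *feruu*.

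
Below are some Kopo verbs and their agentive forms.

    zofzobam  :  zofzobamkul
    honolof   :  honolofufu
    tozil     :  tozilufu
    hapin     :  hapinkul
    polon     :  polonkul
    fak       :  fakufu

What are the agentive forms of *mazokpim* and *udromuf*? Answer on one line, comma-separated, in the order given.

The suffix is conditioned by the final consonant: -kul when the stem ends in a nasal (*zofzobam*, *hapin*, *polon*); -ufu when the stem ends in a non-nasal consonant (*honolof*, *tozil*, *fak*).
*mazokpim* — final consonant /m/ (a nasal) → -kul → *mazokpimkul*.
The final consonant of *udromuf* is /f/, which is non-nasal, so the suffix is -ufu, giving *udromufufu*.

mazokpimkul, udromufufu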